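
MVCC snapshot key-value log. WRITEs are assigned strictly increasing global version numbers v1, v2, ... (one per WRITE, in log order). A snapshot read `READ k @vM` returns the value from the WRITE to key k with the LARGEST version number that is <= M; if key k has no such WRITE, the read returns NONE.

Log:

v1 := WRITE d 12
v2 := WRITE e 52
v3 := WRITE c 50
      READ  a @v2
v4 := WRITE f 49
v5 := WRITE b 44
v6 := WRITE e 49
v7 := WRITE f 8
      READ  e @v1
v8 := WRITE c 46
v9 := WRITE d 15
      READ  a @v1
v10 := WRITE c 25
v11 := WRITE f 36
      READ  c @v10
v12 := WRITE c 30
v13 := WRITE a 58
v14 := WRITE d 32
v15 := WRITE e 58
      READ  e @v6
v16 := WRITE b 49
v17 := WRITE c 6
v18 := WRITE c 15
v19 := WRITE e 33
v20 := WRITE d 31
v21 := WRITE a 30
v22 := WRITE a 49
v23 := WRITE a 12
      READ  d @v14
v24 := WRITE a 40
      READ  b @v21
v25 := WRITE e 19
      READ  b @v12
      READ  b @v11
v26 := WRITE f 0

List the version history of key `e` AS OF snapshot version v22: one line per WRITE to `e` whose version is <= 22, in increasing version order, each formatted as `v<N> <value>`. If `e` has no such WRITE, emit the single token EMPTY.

Answer: v2 52
v6 49
v15 58
v19 33

Derivation:
Scan writes for key=e with version <= 22:
  v1 WRITE d 12 -> skip
  v2 WRITE e 52 -> keep
  v3 WRITE c 50 -> skip
  v4 WRITE f 49 -> skip
  v5 WRITE b 44 -> skip
  v6 WRITE e 49 -> keep
  v7 WRITE f 8 -> skip
  v8 WRITE c 46 -> skip
  v9 WRITE d 15 -> skip
  v10 WRITE c 25 -> skip
  v11 WRITE f 36 -> skip
  v12 WRITE c 30 -> skip
  v13 WRITE a 58 -> skip
  v14 WRITE d 32 -> skip
  v15 WRITE e 58 -> keep
  v16 WRITE b 49 -> skip
  v17 WRITE c 6 -> skip
  v18 WRITE c 15 -> skip
  v19 WRITE e 33 -> keep
  v20 WRITE d 31 -> skip
  v21 WRITE a 30 -> skip
  v22 WRITE a 49 -> skip
  v23 WRITE a 12 -> skip
  v24 WRITE a 40 -> skip
  v25 WRITE e 19 -> drop (> snap)
  v26 WRITE f 0 -> skip
Collected: [(2, 52), (6, 49), (15, 58), (19, 33)]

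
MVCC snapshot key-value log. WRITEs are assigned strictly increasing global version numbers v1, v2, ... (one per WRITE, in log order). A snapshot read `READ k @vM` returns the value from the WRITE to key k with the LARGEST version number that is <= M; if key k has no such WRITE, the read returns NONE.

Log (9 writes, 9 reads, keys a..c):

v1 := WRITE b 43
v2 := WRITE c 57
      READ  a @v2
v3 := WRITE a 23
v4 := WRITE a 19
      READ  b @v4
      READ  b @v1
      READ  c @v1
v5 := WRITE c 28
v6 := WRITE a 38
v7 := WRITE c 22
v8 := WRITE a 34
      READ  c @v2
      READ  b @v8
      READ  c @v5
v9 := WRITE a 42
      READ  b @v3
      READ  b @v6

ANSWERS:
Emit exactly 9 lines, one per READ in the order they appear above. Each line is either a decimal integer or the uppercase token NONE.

Answer: NONE
43
43
NONE
57
43
28
43
43

Derivation:
v1: WRITE b=43  (b history now [(1, 43)])
v2: WRITE c=57  (c history now [(2, 57)])
READ a @v2: history=[] -> no version <= 2 -> NONE
v3: WRITE a=23  (a history now [(3, 23)])
v4: WRITE a=19  (a history now [(3, 23), (4, 19)])
READ b @v4: history=[(1, 43)] -> pick v1 -> 43
READ b @v1: history=[(1, 43)] -> pick v1 -> 43
READ c @v1: history=[(2, 57)] -> no version <= 1 -> NONE
v5: WRITE c=28  (c history now [(2, 57), (5, 28)])
v6: WRITE a=38  (a history now [(3, 23), (4, 19), (6, 38)])
v7: WRITE c=22  (c history now [(2, 57), (5, 28), (7, 22)])
v8: WRITE a=34  (a history now [(3, 23), (4, 19), (6, 38), (8, 34)])
READ c @v2: history=[(2, 57), (5, 28), (7, 22)] -> pick v2 -> 57
READ b @v8: history=[(1, 43)] -> pick v1 -> 43
READ c @v5: history=[(2, 57), (5, 28), (7, 22)] -> pick v5 -> 28
v9: WRITE a=42  (a history now [(3, 23), (4, 19), (6, 38), (8, 34), (9, 42)])
READ b @v3: history=[(1, 43)] -> pick v1 -> 43
READ b @v6: history=[(1, 43)] -> pick v1 -> 43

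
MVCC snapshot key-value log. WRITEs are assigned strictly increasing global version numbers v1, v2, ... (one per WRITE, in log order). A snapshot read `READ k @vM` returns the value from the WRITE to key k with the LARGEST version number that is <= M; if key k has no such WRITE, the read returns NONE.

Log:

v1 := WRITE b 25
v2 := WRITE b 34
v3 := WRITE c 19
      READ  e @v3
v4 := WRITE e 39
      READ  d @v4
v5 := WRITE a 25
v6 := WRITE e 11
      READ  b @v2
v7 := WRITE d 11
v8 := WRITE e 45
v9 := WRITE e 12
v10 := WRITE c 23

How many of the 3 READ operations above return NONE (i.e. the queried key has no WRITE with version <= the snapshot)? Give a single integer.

Answer: 2

Derivation:
v1: WRITE b=25  (b history now [(1, 25)])
v2: WRITE b=34  (b history now [(1, 25), (2, 34)])
v3: WRITE c=19  (c history now [(3, 19)])
READ e @v3: history=[] -> no version <= 3 -> NONE
v4: WRITE e=39  (e history now [(4, 39)])
READ d @v4: history=[] -> no version <= 4 -> NONE
v5: WRITE a=25  (a history now [(5, 25)])
v6: WRITE e=11  (e history now [(4, 39), (6, 11)])
READ b @v2: history=[(1, 25), (2, 34)] -> pick v2 -> 34
v7: WRITE d=11  (d history now [(7, 11)])
v8: WRITE e=45  (e history now [(4, 39), (6, 11), (8, 45)])
v9: WRITE e=12  (e history now [(4, 39), (6, 11), (8, 45), (9, 12)])
v10: WRITE c=23  (c history now [(3, 19), (10, 23)])
Read results in order: ['NONE', 'NONE', '34']
NONE count = 2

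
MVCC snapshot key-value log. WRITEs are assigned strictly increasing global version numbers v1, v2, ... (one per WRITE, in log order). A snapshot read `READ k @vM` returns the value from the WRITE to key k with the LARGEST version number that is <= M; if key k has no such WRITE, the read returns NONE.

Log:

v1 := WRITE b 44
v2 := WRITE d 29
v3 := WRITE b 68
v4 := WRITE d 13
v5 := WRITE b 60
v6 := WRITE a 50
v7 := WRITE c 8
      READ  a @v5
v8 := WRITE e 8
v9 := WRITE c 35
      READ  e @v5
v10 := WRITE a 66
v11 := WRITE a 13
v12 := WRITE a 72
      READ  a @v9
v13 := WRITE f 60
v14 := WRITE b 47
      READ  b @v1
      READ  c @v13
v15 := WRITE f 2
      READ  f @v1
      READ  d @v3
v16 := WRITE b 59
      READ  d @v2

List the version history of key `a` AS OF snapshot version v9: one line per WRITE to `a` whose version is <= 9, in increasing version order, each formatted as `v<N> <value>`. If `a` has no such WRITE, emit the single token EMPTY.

Answer: v6 50

Derivation:
Scan writes for key=a with version <= 9:
  v1 WRITE b 44 -> skip
  v2 WRITE d 29 -> skip
  v3 WRITE b 68 -> skip
  v4 WRITE d 13 -> skip
  v5 WRITE b 60 -> skip
  v6 WRITE a 50 -> keep
  v7 WRITE c 8 -> skip
  v8 WRITE e 8 -> skip
  v9 WRITE c 35 -> skip
  v10 WRITE a 66 -> drop (> snap)
  v11 WRITE a 13 -> drop (> snap)
  v12 WRITE a 72 -> drop (> snap)
  v13 WRITE f 60 -> skip
  v14 WRITE b 47 -> skip
  v15 WRITE f 2 -> skip
  v16 WRITE b 59 -> skip
Collected: [(6, 50)]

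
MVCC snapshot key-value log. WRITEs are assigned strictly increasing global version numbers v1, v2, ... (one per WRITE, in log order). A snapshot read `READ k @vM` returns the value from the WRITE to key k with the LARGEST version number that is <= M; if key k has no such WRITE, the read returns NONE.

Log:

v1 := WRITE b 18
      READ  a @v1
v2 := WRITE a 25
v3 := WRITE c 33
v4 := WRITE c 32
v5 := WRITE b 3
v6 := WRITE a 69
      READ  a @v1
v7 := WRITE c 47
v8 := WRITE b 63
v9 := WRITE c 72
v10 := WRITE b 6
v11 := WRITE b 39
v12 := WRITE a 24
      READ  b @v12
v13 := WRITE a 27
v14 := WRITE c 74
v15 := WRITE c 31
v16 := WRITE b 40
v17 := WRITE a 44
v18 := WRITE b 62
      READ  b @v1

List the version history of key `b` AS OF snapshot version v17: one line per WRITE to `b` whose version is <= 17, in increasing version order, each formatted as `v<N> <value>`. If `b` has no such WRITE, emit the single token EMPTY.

Scan writes for key=b with version <= 17:
  v1 WRITE b 18 -> keep
  v2 WRITE a 25 -> skip
  v3 WRITE c 33 -> skip
  v4 WRITE c 32 -> skip
  v5 WRITE b 3 -> keep
  v6 WRITE a 69 -> skip
  v7 WRITE c 47 -> skip
  v8 WRITE b 63 -> keep
  v9 WRITE c 72 -> skip
  v10 WRITE b 6 -> keep
  v11 WRITE b 39 -> keep
  v12 WRITE a 24 -> skip
  v13 WRITE a 27 -> skip
  v14 WRITE c 74 -> skip
  v15 WRITE c 31 -> skip
  v16 WRITE b 40 -> keep
  v17 WRITE a 44 -> skip
  v18 WRITE b 62 -> drop (> snap)
Collected: [(1, 18), (5, 3), (8, 63), (10, 6), (11, 39), (16, 40)]

Answer: v1 18
v5 3
v8 63
v10 6
v11 39
v16 40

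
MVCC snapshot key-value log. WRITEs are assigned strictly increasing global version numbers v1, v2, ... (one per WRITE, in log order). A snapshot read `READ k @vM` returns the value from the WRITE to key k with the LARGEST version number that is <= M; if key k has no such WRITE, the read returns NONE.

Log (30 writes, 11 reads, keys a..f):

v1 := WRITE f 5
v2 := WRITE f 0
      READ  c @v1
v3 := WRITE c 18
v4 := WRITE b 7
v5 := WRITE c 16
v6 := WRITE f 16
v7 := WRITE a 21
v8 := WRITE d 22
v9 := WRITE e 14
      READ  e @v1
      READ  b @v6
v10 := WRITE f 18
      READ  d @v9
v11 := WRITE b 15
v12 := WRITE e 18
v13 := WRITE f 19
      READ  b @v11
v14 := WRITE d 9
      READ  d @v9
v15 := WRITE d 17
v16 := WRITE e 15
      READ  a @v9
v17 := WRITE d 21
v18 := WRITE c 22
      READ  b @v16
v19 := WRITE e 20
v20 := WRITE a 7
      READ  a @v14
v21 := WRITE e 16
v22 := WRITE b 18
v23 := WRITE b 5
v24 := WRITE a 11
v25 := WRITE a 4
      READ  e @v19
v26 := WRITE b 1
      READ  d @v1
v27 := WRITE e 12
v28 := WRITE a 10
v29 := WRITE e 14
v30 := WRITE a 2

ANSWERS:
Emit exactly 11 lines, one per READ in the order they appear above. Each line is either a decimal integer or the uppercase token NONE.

v1: WRITE f=5  (f history now [(1, 5)])
v2: WRITE f=0  (f history now [(1, 5), (2, 0)])
READ c @v1: history=[] -> no version <= 1 -> NONE
v3: WRITE c=18  (c history now [(3, 18)])
v4: WRITE b=7  (b history now [(4, 7)])
v5: WRITE c=16  (c history now [(3, 18), (5, 16)])
v6: WRITE f=16  (f history now [(1, 5), (2, 0), (6, 16)])
v7: WRITE a=21  (a history now [(7, 21)])
v8: WRITE d=22  (d history now [(8, 22)])
v9: WRITE e=14  (e history now [(9, 14)])
READ e @v1: history=[(9, 14)] -> no version <= 1 -> NONE
READ b @v6: history=[(4, 7)] -> pick v4 -> 7
v10: WRITE f=18  (f history now [(1, 5), (2, 0), (6, 16), (10, 18)])
READ d @v9: history=[(8, 22)] -> pick v8 -> 22
v11: WRITE b=15  (b history now [(4, 7), (11, 15)])
v12: WRITE e=18  (e history now [(9, 14), (12, 18)])
v13: WRITE f=19  (f history now [(1, 5), (2, 0), (6, 16), (10, 18), (13, 19)])
READ b @v11: history=[(4, 7), (11, 15)] -> pick v11 -> 15
v14: WRITE d=9  (d history now [(8, 22), (14, 9)])
READ d @v9: history=[(8, 22), (14, 9)] -> pick v8 -> 22
v15: WRITE d=17  (d history now [(8, 22), (14, 9), (15, 17)])
v16: WRITE e=15  (e history now [(9, 14), (12, 18), (16, 15)])
READ a @v9: history=[(7, 21)] -> pick v7 -> 21
v17: WRITE d=21  (d history now [(8, 22), (14, 9), (15, 17), (17, 21)])
v18: WRITE c=22  (c history now [(3, 18), (5, 16), (18, 22)])
READ b @v16: history=[(4, 7), (11, 15)] -> pick v11 -> 15
v19: WRITE e=20  (e history now [(9, 14), (12, 18), (16, 15), (19, 20)])
v20: WRITE a=7  (a history now [(7, 21), (20, 7)])
READ a @v14: history=[(7, 21), (20, 7)] -> pick v7 -> 21
v21: WRITE e=16  (e history now [(9, 14), (12, 18), (16, 15), (19, 20), (21, 16)])
v22: WRITE b=18  (b history now [(4, 7), (11, 15), (22, 18)])
v23: WRITE b=5  (b history now [(4, 7), (11, 15), (22, 18), (23, 5)])
v24: WRITE a=11  (a history now [(7, 21), (20, 7), (24, 11)])
v25: WRITE a=4  (a history now [(7, 21), (20, 7), (24, 11), (25, 4)])
READ e @v19: history=[(9, 14), (12, 18), (16, 15), (19, 20), (21, 16)] -> pick v19 -> 20
v26: WRITE b=1  (b history now [(4, 7), (11, 15), (22, 18), (23, 5), (26, 1)])
READ d @v1: history=[(8, 22), (14, 9), (15, 17), (17, 21)] -> no version <= 1 -> NONE
v27: WRITE e=12  (e history now [(9, 14), (12, 18), (16, 15), (19, 20), (21, 16), (27, 12)])
v28: WRITE a=10  (a history now [(7, 21), (20, 7), (24, 11), (25, 4), (28, 10)])
v29: WRITE e=14  (e history now [(9, 14), (12, 18), (16, 15), (19, 20), (21, 16), (27, 12), (29, 14)])
v30: WRITE a=2  (a history now [(7, 21), (20, 7), (24, 11), (25, 4), (28, 10), (30, 2)])

Answer: NONE
NONE
7
22
15
22
21
15
21
20
NONE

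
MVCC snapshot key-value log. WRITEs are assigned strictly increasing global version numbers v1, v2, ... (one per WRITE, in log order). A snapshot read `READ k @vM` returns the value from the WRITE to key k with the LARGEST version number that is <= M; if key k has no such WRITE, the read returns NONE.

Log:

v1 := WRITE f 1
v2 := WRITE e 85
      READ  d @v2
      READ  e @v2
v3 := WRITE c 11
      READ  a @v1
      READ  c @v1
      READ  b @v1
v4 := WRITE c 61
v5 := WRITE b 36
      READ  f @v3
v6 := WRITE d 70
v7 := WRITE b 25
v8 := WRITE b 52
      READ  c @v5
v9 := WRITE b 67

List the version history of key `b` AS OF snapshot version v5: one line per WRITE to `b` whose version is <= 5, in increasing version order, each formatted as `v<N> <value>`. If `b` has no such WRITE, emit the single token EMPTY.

Answer: v5 36

Derivation:
Scan writes for key=b with version <= 5:
  v1 WRITE f 1 -> skip
  v2 WRITE e 85 -> skip
  v3 WRITE c 11 -> skip
  v4 WRITE c 61 -> skip
  v5 WRITE b 36 -> keep
  v6 WRITE d 70 -> skip
  v7 WRITE b 25 -> drop (> snap)
  v8 WRITE b 52 -> drop (> snap)
  v9 WRITE b 67 -> drop (> snap)
Collected: [(5, 36)]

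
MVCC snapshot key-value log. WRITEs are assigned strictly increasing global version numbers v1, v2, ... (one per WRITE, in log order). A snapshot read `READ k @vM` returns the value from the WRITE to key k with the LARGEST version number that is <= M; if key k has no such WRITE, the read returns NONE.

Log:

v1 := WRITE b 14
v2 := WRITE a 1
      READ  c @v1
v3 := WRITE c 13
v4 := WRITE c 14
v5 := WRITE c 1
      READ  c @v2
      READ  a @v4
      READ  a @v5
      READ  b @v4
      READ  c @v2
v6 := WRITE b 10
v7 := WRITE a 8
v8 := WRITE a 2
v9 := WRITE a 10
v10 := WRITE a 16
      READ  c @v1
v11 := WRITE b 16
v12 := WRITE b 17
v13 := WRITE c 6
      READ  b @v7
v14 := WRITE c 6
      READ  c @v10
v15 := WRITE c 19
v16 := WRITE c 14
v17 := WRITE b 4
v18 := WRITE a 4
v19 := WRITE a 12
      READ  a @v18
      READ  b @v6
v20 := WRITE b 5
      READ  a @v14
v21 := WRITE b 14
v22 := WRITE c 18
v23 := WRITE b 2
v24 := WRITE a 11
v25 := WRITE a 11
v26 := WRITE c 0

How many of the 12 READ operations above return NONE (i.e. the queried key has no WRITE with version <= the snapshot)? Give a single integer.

Answer: 4

Derivation:
v1: WRITE b=14  (b history now [(1, 14)])
v2: WRITE a=1  (a history now [(2, 1)])
READ c @v1: history=[] -> no version <= 1 -> NONE
v3: WRITE c=13  (c history now [(3, 13)])
v4: WRITE c=14  (c history now [(3, 13), (4, 14)])
v5: WRITE c=1  (c history now [(3, 13), (4, 14), (5, 1)])
READ c @v2: history=[(3, 13), (4, 14), (5, 1)] -> no version <= 2 -> NONE
READ a @v4: history=[(2, 1)] -> pick v2 -> 1
READ a @v5: history=[(2, 1)] -> pick v2 -> 1
READ b @v4: history=[(1, 14)] -> pick v1 -> 14
READ c @v2: history=[(3, 13), (4, 14), (5, 1)] -> no version <= 2 -> NONE
v6: WRITE b=10  (b history now [(1, 14), (6, 10)])
v7: WRITE a=8  (a history now [(2, 1), (7, 8)])
v8: WRITE a=2  (a history now [(2, 1), (7, 8), (8, 2)])
v9: WRITE a=10  (a history now [(2, 1), (7, 8), (8, 2), (9, 10)])
v10: WRITE a=16  (a history now [(2, 1), (7, 8), (8, 2), (9, 10), (10, 16)])
READ c @v1: history=[(3, 13), (4, 14), (5, 1)] -> no version <= 1 -> NONE
v11: WRITE b=16  (b history now [(1, 14), (6, 10), (11, 16)])
v12: WRITE b=17  (b history now [(1, 14), (6, 10), (11, 16), (12, 17)])
v13: WRITE c=6  (c history now [(3, 13), (4, 14), (5, 1), (13, 6)])
READ b @v7: history=[(1, 14), (6, 10), (11, 16), (12, 17)] -> pick v6 -> 10
v14: WRITE c=6  (c history now [(3, 13), (4, 14), (5, 1), (13, 6), (14, 6)])
READ c @v10: history=[(3, 13), (4, 14), (5, 1), (13, 6), (14, 6)] -> pick v5 -> 1
v15: WRITE c=19  (c history now [(3, 13), (4, 14), (5, 1), (13, 6), (14, 6), (15, 19)])
v16: WRITE c=14  (c history now [(3, 13), (4, 14), (5, 1), (13, 6), (14, 6), (15, 19), (16, 14)])
v17: WRITE b=4  (b history now [(1, 14), (6, 10), (11, 16), (12, 17), (17, 4)])
v18: WRITE a=4  (a history now [(2, 1), (7, 8), (8, 2), (9, 10), (10, 16), (18, 4)])
v19: WRITE a=12  (a history now [(2, 1), (7, 8), (8, 2), (9, 10), (10, 16), (18, 4), (19, 12)])
READ a @v18: history=[(2, 1), (7, 8), (8, 2), (9, 10), (10, 16), (18, 4), (19, 12)] -> pick v18 -> 4
READ b @v6: history=[(1, 14), (6, 10), (11, 16), (12, 17), (17, 4)] -> pick v6 -> 10
v20: WRITE b=5  (b history now [(1, 14), (6, 10), (11, 16), (12, 17), (17, 4), (20, 5)])
READ a @v14: history=[(2, 1), (7, 8), (8, 2), (9, 10), (10, 16), (18, 4), (19, 12)] -> pick v10 -> 16
v21: WRITE b=14  (b history now [(1, 14), (6, 10), (11, 16), (12, 17), (17, 4), (20, 5), (21, 14)])
v22: WRITE c=18  (c history now [(3, 13), (4, 14), (5, 1), (13, 6), (14, 6), (15, 19), (16, 14), (22, 18)])
v23: WRITE b=2  (b history now [(1, 14), (6, 10), (11, 16), (12, 17), (17, 4), (20, 5), (21, 14), (23, 2)])
v24: WRITE a=11  (a history now [(2, 1), (7, 8), (8, 2), (9, 10), (10, 16), (18, 4), (19, 12), (24, 11)])
v25: WRITE a=11  (a history now [(2, 1), (7, 8), (8, 2), (9, 10), (10, 16), (18, 4), (19, 12), (24, 11), (25, 11)])
v26: WRITE c=0  (c history now [(3, 13), (4, 14), (5, 1), (13, 6), (14, 6), (15, 19), (16, 14), (22, 18), (26, 0)])
Read results in order: ['NONE', 'NONE', '1', '1', '14', 'NONE', 'NONE', '10', '1', '4', '10', '16']
NONE count = 4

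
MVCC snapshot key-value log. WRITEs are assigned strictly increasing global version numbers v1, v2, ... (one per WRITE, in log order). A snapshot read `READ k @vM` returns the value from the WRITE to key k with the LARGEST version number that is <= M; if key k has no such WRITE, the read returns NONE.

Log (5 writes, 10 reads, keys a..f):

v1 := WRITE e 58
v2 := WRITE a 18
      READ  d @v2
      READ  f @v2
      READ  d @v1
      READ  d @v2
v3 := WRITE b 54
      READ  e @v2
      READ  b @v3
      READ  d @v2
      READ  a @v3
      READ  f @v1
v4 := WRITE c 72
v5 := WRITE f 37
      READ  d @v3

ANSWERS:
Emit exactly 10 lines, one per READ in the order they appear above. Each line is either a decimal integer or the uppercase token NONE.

v1: WRITE e=58  (e history now [(1, 58)])
v2: WRITE a=18  (a history now [(2, 18)])
READ d @v2: history=[] -> no version <= 2 -> NONE
READ f @v2: history=[] -> no version <= 2 -> NONE
READ d @v1: history=[] -> no version <= 1 -> NONE
READ d @v2: history=[] -> no version <= 2 -> NONE
v3: WRITE b=54  (b history now [(3, 54)])
READ e @v2: history=[(1, 58)] -> pick v1 -> 58
READ b @v3: history=[(3, 54)] -> pick v3 -> 54
READ d @v2: history=[] -> no version <= 2 -> NONE
READ a @v3: history=[(2, 18)] -> pick v2 -> 18
READ f @v1: history=[] -> no version <= 1 -> NONE
v4: WRITE c=72  (c history now [(4, 72)])
v5: WRITE f=37  (f history now [(5, 37)])
READ d @v3: history=[] -> no version <= 3 -> NONE

Answer: NONE
NONE
NONE
NONE
58
54
NONE
18
NONE
NONE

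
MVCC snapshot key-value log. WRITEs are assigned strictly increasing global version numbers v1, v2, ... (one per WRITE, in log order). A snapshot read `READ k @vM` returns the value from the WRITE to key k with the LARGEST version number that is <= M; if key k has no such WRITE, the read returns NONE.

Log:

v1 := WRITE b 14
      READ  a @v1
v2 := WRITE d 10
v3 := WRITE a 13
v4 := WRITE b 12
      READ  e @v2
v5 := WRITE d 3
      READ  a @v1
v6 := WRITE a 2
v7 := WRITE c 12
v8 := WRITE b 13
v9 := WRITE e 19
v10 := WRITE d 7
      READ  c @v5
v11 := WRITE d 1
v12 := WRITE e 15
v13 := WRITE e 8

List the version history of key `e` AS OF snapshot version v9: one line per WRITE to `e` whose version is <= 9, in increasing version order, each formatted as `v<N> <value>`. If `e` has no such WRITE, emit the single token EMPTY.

Scan writes for key=e with version <= 9:
  v1 WRITE b 14 -> skip
  v2 WRITE d 10 -> skip
  v3 WRITE a 13 -> skip
  v4 WRITE b 12 -> skip
  v5 WRITE d 3 -> skip
  v6 WRITE a 2 -> skip
  v7 WRITE c 12 -> skip
  v8 WRITE b 13 -> skip
  v9 WRITE e 19 -> keep
  v10 WRITE d 7 -> skip
  v11 WRITE d 1 -> skip
  v12 WRITE e 15 -> drop (> snap)
  v13 WRITE e 8 -> drop (> snap)
Collected: [(9, 19)]

Answer: v9 19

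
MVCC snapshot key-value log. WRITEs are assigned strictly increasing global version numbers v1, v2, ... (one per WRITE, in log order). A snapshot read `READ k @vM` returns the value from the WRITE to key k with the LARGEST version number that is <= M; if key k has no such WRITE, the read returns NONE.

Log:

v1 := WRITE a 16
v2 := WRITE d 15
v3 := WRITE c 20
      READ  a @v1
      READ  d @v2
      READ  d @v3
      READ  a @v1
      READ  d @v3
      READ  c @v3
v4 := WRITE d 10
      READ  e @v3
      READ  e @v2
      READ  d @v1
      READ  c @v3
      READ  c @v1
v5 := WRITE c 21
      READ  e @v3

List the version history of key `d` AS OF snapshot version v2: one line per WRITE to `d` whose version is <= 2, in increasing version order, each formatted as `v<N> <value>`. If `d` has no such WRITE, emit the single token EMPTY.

Scan writes for key=d with version <= 2:
  v1 WRITE a 16 -> skip
  v2 WRITE d 15 -> keep
  v3 WRITE c 20 -> skip
  v4 WRITE d 10 -> drop (> snap)
  v5 WRITE c 21 -> skip
Collected: [(2, 15)]

Answer: v2 15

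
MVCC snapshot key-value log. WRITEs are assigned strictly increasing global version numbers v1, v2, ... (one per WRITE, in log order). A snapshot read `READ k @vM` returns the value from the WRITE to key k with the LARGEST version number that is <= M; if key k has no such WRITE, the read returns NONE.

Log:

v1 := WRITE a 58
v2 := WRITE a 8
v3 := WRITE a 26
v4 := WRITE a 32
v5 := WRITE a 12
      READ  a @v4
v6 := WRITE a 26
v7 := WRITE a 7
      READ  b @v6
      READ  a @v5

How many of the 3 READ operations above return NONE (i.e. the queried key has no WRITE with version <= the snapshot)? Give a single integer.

Answer: 1

Derivation:
v1: WRITE a=58  (a history now [(1, 58)])
v2: WRITE a=8  (a history now [(1, 58), (2, 8)])
v3: WRITE a=26  (a history now [(1, 58), (2, 8), (3, 26)])
v4: WRITE a=32  (a history now [(1, 58), (2, 8), (3, 26), (4, 32)])
v5: WRITE a=12  (a history now [(1, 58), (2, 8), (3, 26), (4, 32), (5, 12)])
READ a @v4: history=[(1, 58), (2, 8), (3, 26), (4, 32), (5, 12)] -> pick v4 -> 32
v6: WRITE a=26  (a history now [(1, 58), (2, 8), (3, 26), (4, 32), (5, 12), (6, 26)])
v7: WRITE a=7  (a history now [(1, 58), (2, 8), (3, 26), (4, 32), (5, 12), (6, 26), (7, 7)])
READ b @v6: history=[] -> no version <= 6 -> NONE
READ a @v5: history=[(1, 58), (2, 8), (3, 26), (4, 32), (5, 12), (6, 26), (7, 7)] -> pick v5 -> 12
Read results in order: ['32', 'NONE', '12']
NONE count = 1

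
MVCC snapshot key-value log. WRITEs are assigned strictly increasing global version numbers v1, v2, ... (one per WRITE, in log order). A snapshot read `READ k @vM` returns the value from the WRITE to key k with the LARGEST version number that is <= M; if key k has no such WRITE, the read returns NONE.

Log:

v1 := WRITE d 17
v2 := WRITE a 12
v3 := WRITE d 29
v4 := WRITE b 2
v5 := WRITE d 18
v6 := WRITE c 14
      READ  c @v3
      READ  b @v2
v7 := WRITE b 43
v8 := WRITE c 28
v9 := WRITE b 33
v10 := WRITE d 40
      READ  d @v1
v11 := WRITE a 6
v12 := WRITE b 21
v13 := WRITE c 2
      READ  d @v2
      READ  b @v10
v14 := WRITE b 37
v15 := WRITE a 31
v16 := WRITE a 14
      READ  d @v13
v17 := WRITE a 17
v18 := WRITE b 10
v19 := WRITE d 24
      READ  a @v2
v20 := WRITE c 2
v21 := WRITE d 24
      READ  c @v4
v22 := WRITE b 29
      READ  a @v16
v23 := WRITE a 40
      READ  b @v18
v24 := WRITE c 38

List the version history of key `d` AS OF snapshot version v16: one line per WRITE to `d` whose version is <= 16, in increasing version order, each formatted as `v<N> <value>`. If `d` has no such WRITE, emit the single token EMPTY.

Scan writes for key=d with version <= 16:
  v1 WRITE d 17 -> keep
  v2 WRITE a 12 -> skip
  v3 WRITE d 29 -> keep
  v4 WRITE b 2 -> skip
  v5 WRITE d 18 -> keep
  v6 WRITE c 14 -> skip
  v7 WRITE b 43 -> skip
  v8 WRITE c 28 -> skip
  v9 WRITE b 33 -> skip
  v10 WRITE d 40 -> keep
  v11 WRITE a 6 -> skip
  v12 WRITE b 21 -> skip
  v13 WRITE c 2 -> skip
  v14 WRITE b 37 -> skip
  v15 WRITE a 31 -> skip
  v16 WRITE a 14 -> skip
  v17 WRITE a 17 -> skip
  v18 WRITE b 10 -> skip
  v19 WRITE d 24 -> drop (> snap)
  v20 WRITE c 2 -> skip
  v21 WRITE d 24 -> drop (> snap)
  v22 WRITE b 29 -> skip
  v23 WRITE a 40 -> skip
  v24 WRITE c 38 -> skip
Collected: [(1, 17), (3, 29), (5, 18), (10, 40)]

Answer: v1 17
v3 29
v5 18
v10 40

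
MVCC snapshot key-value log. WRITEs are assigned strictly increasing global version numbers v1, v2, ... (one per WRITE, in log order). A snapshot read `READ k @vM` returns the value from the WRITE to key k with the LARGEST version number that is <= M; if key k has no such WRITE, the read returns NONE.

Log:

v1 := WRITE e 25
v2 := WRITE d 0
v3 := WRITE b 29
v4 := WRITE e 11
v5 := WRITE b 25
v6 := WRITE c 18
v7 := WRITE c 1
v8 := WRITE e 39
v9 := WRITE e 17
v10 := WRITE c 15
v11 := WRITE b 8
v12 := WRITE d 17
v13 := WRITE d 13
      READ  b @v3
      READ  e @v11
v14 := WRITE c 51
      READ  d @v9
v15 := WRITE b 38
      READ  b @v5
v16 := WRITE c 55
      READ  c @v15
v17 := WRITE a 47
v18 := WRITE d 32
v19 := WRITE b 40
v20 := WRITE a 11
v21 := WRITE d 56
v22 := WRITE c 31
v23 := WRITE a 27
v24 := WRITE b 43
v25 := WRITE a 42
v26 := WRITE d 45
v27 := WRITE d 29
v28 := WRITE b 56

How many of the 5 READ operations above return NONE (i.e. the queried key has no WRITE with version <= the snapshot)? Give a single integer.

Answer: 0

Derivation:
v1: WRITE e=25  (e history now [(1, 25)])
v2: WRITE d=0  (d history now [(2, 0)])
v3: WRITE b=29  (b history now [(3, 29)])
v4: WRITE e=11  (e history now [(1, 25), (4, 11)])
v5: WRITE b=25  (b history now [(3, 29), (5, 25)])
v6: WRITE c=18  (c history now [(6, 18)])
v7: WRITE c=1  (c history now [(6, 18), (7, 1)])
v8: WRITE e=39  (e history now [(1, 25), (4, 11), (8, 39)])
v9: WRITE e=17  (e history now [(1, 25), (4, 11), (8, 39), (9, 17)])
v10: WRITE c=15  (c history now [(6, 18), (7, 1), (10, 15)])
v11: WRITE b=8  (b history now [(3, 29), (5, 25), (11, 8)])
v12: WRITE d=17  (d history now [(2, 0), (12, 17)])
v13: WRITE d=13  (d history now [(2, 0), (12, 17), (13, 13)])
READ b @v3: history=[(3, 29), (5, 25), (11, 8)] -> pick v3 -> 29
READ e @v11: history=[(1, 25), (4, 11), (8, 39), (9, 17)] -> pick v9 -> 17
v14: WRITE c=51  (c history now [(6, 18), (7, 1), (10, 15), (14, 51)])
READ d @v9: history=[(2, 0), (12, 17), (13, 13)] -> pick v2 -> 0
v15: WRITE b=38  (b history now [(3, 29), (5, 25), (11, 8), (15, 38)])
READ b @v5: history=[(3, 29), (5, 25), (11, 8), (15, 38)] -> pick v5 -> 25
v16: WRITE c=55  (c history now [(6, 18), (7, 1), (10, 15), (14, 51), (16, 55)])
READ c @v15: history=[(6, 18), (7, 1), (10, 15), (14, 51), (16, 55)] -> pick v14 -> 51
v17: WRITE a=47  (a history now [(17, 47)])
v18: WRITE d=32  (d history now [(2, 0), (12, 17), (13, 13), (18, 32)])
v19: WRITE b=40  (b history now [(3, 29), (5, 25), (11, 8), (15, 38), (19, 40)])
v20: WRITE a=11  (a history now [(17, 47), (20, 11)])
v21: WRITE d=56  (d history now [(2, 0), (12, 17), (13, 13), (18, 32), (21, 56)])
v22: WRITE c=31  (c history now [(6, 18), (7, 1), (10, 15), (14, 51), (16, 55), (22, 31)])
v23: WRITE a=27  (a history now [(17, 47), (20, 11), (23, 27)])
v24: WRITE b=43  (b history now [(3, 29), (5, 25), (11, 8), (15, 38), (19, 40), (24, 43)])
v25: WRITE a=42  (a history now [(17, 47), (20, 11), (23, 27), (25, 42)])
v26: WRITE d=45  (d history now [(2, 0), (12, 17), (13, 13), (18, 32), (21, 56), (26, 45)])
v27: WRITE d=29  (d history now [(2, 0), (12, 17), (13, 13), (18, 32), (21, 56), (26, 45), (27, 29)])
v28: WRITE b=56  (b history now [(3, 29), (5, 25), (11, 8), (15, 38), (19, 40), (24, 43), (28, 56)])
Read results in order: ['29', '17', '0', '25', '51']
NONE count = 0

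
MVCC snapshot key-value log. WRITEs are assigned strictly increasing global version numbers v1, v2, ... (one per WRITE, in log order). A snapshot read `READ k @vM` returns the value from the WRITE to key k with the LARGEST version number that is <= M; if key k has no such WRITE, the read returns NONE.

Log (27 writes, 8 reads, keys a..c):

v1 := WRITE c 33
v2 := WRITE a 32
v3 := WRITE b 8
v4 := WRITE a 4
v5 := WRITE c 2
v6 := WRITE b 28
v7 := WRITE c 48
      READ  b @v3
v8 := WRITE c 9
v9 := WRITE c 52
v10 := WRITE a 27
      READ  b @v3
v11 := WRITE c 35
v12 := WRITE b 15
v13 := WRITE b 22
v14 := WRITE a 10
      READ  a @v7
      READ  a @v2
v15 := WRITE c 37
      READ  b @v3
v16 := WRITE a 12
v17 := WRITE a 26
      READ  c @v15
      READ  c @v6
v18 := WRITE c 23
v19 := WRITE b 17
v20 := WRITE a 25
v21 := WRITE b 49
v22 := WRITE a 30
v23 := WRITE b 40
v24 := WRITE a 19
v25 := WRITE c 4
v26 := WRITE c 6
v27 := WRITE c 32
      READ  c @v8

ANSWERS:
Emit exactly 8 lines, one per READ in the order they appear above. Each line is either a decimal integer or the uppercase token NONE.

Answer: 8
8
4
32
8
37
2
9

Derivation:
v1: WRITE c=33  (c history now [(1, 33)])
v2: WRITE a=32  (a history now [(2, 32)])
v3: WRITE b=8  (b history now [(3, 8)])
v4: WRITE a=4  (a history now [(2, 32), (4, 4)])
v5: WRITE c=2  (c history now [(1, 33), (5, 2)])
v6: WRITE b=28  (b history now [(3, 8), (6, 28)])
v7: WRITE c=48  (c history now [(1, 33), (5, 2), (7, 48)])
READ b @v3: history=[(3, 8), (6, 28)] -> pick v3 -> 8
v8: WRITE c=9  (c history now [(1, 33), (5, 2), (7, 48), (8, 9)])
v9: WRITE c=52  (c history now [(1, 33), (5, 2), (7, 48), (8, 9), (9, 52)])
v10: WRITE a=27  (a history now [(2, 32), (4, 4), (10, 27)])
READ b @v3: history=[(3, 8), (6, 28)] -> pick v3 -> 8
v11: WRITE c=35  (c history now [(1, 33), (5, 2), (7, 48), (8, 9), (9, 52), (11, 35)])
v12: WRITE b=15  (b history now [(3, 8), (6, 28), (12, 15)])
v13: WRITE b=22  (b history now [(3, 8), (6, 28), (12, 15), (13, 22)])
v14: WRITE a=10  (a history now [(2, 32), (4, 4), (10, 27), (14, 10)])
READ a @v7: history=[(2, 32), (4, 4), (10, 27), (14, 10)] -> pick v4 -> 4
READ a @v2: history=[(2, 32), (4, 4), (10, 27), (14, 10)] -> pick v2 -> 32
v15: WRITE c=37  (c history now [(1, 33), (5, 2), (7, 48), (8, 9), (9, 52), (11, 35), (15, 37)])
READ b @v3: history=[(3, 8), (6, 28), (12, 15), (13, 22)] -> pick v3 -> 8
v16: WRITE a=12  (a history now [(2, 32), (4, 4), (10, 27), (14, 10), (16, 12)])
v17: WRITE a=26  (a history now [(2, 32), (4, 4), (10, 27), (14, 10), (16, 12), (17, 26)])
READ c @v15: history=[(1, 33), (5, 2), (7, 48), (8, 9), (9, 52), (11, 35), (15, 37)] -> pick v15 -> 37
READ c @v6: history=[(1, 33), (5, 2), (7, 48), (8, 9), (9, 52), (11, 35), (15, 37)] -> pick v5 -> 2
v18: WRITE c=23  (c history now [(1, 33), (5, 2), (7, 48), (8, 9), (9, 52), (11, 35), (15, 37), (18, 23)])
v19: WRITE b=17  (b history now [(3, 8), (6, 28), (12, 15), (13, 22), (19, 17)])
v20: WRITE a=25  (a history now [(2, 32), (4, 4), (10, 27), (14, 10), (16, 12), (17, 26), (20, 25)])
v21: WRITE b=49  (b history now [(3, 8), (6, 28), (12, 15), (13, 22), (19, 17), (21, 49)])
v22: WRITE a=30  (a history now [(2, 32), (4, 4), (10, 27), (14, 10), (16, 12), (17, 26), (20, 25), (22, 30)])
v23: WRITE b=40  (b history now [(3, 8), (6, 28), (12, 15), (13, 22), (19, 17), (21, 49), (23, 40)])
v24: WRITE a=19  (a history now [(2, 32), (4, 4), (10, 27), (14, 10), (16, 12), (17, 26), (20, 25), (22, 30), (24, 19)])
v25: WRITE c=4  (c history now [(1, 33), (5, 2), (7, 48), (8, 9), (9, 52), (11, 35), (15, 37), (18, 23), (25, 4)])
v26: WRITE c=6  (c history now [(1, 33), (5, 2), (7, 48), (8, 9), (9, 52), (11, 35), (15, 37), (18, 23), (25, 4), (26, 6)])
v27: WRITE c=32  (c history now [(1, 33), (5, 2), (7, 48), (8, 9), (9, 52), (11, 35), (15, 37), (18, 23), (25, 4), (26, 6), (27, 32)])
READ c @v8: history=[(1, 33), (5, 2), (7, 48), (8, 9), (9, 52), (11, 35), (15, 37), (18, 23), (25, 4), (26, 6), (27, 32)] -> pick v8 -> 9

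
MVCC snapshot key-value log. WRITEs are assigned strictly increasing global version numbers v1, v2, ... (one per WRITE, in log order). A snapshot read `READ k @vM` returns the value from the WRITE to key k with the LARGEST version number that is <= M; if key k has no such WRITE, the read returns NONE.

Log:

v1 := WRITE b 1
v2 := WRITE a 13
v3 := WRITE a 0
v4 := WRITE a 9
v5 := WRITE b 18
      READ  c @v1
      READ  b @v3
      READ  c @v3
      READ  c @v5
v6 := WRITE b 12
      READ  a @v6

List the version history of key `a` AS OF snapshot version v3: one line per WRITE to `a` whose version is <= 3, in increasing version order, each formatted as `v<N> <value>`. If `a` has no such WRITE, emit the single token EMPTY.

Scan writes for key=a with version <= 3:
  v1 WRITE b 1 -> skip
  v2 WRITE a 13 -> keep
  v3 WRITE a 0 -> keep
  v4 WRITE a 9 -> drop (> snap)
  v5 WRITE b 18 -> skip
  v6 WRITE b 12 -> skip
Collected: [(2, 13), (3, 0)]

Answer: v2 13
v3 0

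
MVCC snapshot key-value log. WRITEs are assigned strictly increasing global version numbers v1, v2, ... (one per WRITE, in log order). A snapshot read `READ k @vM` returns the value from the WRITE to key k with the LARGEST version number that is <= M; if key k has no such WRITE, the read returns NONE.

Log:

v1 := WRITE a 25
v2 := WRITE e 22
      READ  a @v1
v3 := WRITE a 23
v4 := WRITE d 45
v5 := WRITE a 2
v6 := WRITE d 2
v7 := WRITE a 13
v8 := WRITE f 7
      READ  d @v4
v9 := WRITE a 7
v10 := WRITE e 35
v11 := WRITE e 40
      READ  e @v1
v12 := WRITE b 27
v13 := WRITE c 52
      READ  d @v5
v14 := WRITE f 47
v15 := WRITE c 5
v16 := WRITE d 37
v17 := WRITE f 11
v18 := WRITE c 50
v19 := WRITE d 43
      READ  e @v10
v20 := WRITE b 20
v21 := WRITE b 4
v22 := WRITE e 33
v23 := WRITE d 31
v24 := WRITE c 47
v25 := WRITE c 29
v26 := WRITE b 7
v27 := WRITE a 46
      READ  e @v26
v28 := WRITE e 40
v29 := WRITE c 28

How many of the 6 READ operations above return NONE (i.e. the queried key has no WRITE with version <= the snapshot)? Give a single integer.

Answer: 1

Derivation:
v1: WRITE a=25  (a history now [(1, 25)])
v2: WRITE e=22  (e history now [(2, 22)])
READ a @v1: history=[(1, 25)] -> pick v1 -> 25
v3: WRITE a=23  (a history now [(1, 25), (3, 23)])
v4: WRITE d=45  (d history now [(4, 45)])
v5: WRITE a=2  (a history now [(1, 25), (3, 23), (5, 2)])
v6: WRITE d=2  (d history now [(4, 45), (6, 2)])
v7: WRITE a=13  (a history now [(1, 25), (3, 23), (5, 2), (7, 13)])
v8: WRITE f=7  (f history now [(8, 7)])
READ d @v4: history=[(4, 45), (6, 2)] -> pick v4 -> 45
v9: WRITE a=7  (a history now [(1, 25), (3, 23), (5, 2), (7, 13), (9, 7)])
v10: WRITE e=35  (e history now [(2, 22), (10, 35)])
v11: WRITE e=40  (e history now [(2, 22), (10, 35), (11, 40)])
READ e @v1: history=[(2, 22), (10, 35), (11, 40)] -> no version <= 1 -> NONE
v12: WRITE b=27  (b history now [(12, 27)])
v13: WRITE c=52  (c history now [(13, 52)])
READ d @v5: history=[(4, 45), (6, 2)] -> pick v4 -> 45
v14: WRITE f=47  (f history now [(8, 7), (14, 47)])
v15: WRITE c=5  (c history now [(13, 52), (15, 5)])
v16: WRITE d=37  (d history now [(4, 45), (6, 2), (16, 37)])
v17: WRITE f=11  (f history now [(8, 7), (14, 47), (17, 11)])
v18: WRITE c=50  (c history now [(13, 52), (15, 5), (18, 50)])
v19: WRITE d=43  (d history now [(4, 45), (6, 2), (16, 37), (19, 43)])
READ e @v10: history=[(2, 22), (10, 35), (11, 40)] -> pick v10 -> 35
v20: WRITE b=20  (b history now [(12, 27), (20, 20)])
v21: WRITE b=4  (b history now [(12, 27), (20, 20), (21, 4)])
v22: WRITE e=33  (e history now [(2, 22), (10, 35), (11, 40), (22, 33)])
v23: WRITE d=31  (d history now [(4, 45), (6, 2), (16, 37), (19, 43), (23, 31)])
v24: WRITE c=47  (c history now [(13, 52), (15, 5), (18, 50), (24, 47)])
v25: WRITE c=29  (c history now [(13, 52), (15, 5), (18, 50), (24, 47), (25, 29)])
v26: WRITE b=7  (b history now [(12, 27), (20, 20), (21, 4), (26, 7)])
v27: WRITE a=46  (a history now [(1, 25), (3, 23), (5, 2), (7, 13), (9, 7), (27, 46)])
READ e @v26: history=[(2, 22), (10, 35), (11, 40), (22, 33)] -> pick v22 -> 33
v28: WRITE e=40  (e history now [(2, 22), (10, 35), (11, 40), (22, 33), (28, 40)])
v29: WRITE c=28  (c history now [(13, 52), (15, 5), (18, 50), (24, 47), (25, 29), (29, 28)])
Read results in order: ['25', '45', 'NONE', '45', '35', '33']
NONE count = 1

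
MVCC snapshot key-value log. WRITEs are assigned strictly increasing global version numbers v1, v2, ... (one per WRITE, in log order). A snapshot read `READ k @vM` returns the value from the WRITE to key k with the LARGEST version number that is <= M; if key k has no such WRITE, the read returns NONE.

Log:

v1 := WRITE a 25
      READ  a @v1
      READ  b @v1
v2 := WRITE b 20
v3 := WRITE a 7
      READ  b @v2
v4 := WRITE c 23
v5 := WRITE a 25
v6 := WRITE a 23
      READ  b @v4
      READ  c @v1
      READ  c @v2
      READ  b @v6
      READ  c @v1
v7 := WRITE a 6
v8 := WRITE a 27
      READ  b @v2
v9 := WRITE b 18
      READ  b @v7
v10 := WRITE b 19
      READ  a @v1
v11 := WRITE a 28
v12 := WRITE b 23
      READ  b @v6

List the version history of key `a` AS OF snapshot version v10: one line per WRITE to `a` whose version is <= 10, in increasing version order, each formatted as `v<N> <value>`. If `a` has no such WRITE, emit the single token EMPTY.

Answer: v1 25
v3 7
v5 25
v6 23
v7 6
v8 27

Derivation:
Scan writes for key=a with version <= 10:
  v1 WRITE a 25 -> keep
  v2 WRITE b 20 -> skip
  v3 WRITE a 7 -> keep
  v4 WRITE c 23 -> skip
  v5 WRITE a 25 -> keep
  v6 WRITE a 23 -> keep
  v7 WRITE a 6 -> keep
  v8 WRITE a 27 -> keep
  v9 WRITE b 18 -> skip
  v10 WRITE b 19 -> skip
  v11 WRITE a 28 -> drop (> snap)
  v12 WRITE b 23 -> skip
Collected: [(1, 25), (3, 7), (5, 25), (6, 23), (7, 6), (8, 27)]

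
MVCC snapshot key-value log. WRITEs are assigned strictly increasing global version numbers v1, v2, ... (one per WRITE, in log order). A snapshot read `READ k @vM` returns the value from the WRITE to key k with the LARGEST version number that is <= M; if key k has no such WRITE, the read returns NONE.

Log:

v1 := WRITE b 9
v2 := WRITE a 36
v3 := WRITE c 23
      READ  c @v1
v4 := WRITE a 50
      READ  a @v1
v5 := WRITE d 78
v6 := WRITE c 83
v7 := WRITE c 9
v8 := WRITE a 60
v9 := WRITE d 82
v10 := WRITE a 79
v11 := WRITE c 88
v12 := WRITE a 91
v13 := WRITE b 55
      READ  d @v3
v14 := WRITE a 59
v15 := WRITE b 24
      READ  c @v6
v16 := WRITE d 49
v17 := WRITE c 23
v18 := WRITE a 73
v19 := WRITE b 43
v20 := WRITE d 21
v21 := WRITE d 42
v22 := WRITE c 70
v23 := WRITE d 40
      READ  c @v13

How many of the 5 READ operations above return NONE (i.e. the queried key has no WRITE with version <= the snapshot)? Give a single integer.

Answer: 3

Derivation:
v1: WRITE b=9  (b history now [(1, 9)])
v2: WRITE a=36  (a history now [(2, 36)])
v3: WRITE c=23  (c history now [(3, 23)])
READ c @v1: history=[(3, 23)] -> no version <= 1 -> NONE
v4: WRITE a=50  (a history now [(2, 36), (4, 50)])
READ a @v1: history=[(2, 36), (4, 50)] -> no version <= 1 -> NONE
v5: WRITE d=78  (d history now [(5, 78)])
v6: WRITE c=83  (c history now [(3, 23), (6, 83)])
v7: WRITE c=9  (c history now [(3, 23), (6, 83), (7, 9)])
v8: WRITE a=60  (a history now [(2, 36), (4, 50), (8, 60)])
v9: WRITE d=82  (d history now [(5, 78), (9, 82)])
v10: WRITE a=79  (a history now [(2, 36), (4, 50), (8, 60), (10, 79)])
v11: WRITE c=88  (c history now [(3, 23), (6, 83), (7, 9), (11, 88)])
v12: WRITE a=91  (a history now [(2, 36), (4, 50), (8, 60), (10, 79), (12, 91)])
v13: WRITE b=55  (b history now [(1, 9), (13, 55)])
READ d @v3: history=[(5, 78), (9, 82)] -> no version <= 3 -> NONE
v14: WRITE a=59  (a history now [(2, 36), (4, 50), (8, 60), (10, 79), (12, 91), (14, 59)])
v15: WRITE b=24  (b history now [(1, 9), (13, 55), (15, 24)])
READ c @v6: history=[(3, 23), (6, 83), (7, 9), (11, 88)] -> pick v6 -> 83
v16: WRITE d=49  (d history now [(5, 78), (9, 82), (16, 49)])
v17: WRITE c=23  (c history now [(3, 23), (6, 83), (7, 9), (11, 88), (17, 23)])
v18: WRITE a=73  (a history now [(2, 36), (4, 50), (8, 60), (10, 79), (12, 91), (14, 59), (18, 73)])
v19: WRITE b=43  (b history now [(1, 9), (13, 55), (15, 24), (19, 43)])
v20: WRITE d=21  (d history now [(5, 78), (9, 82), (16, 49), (20, 21)])
v21: WRITE d=42  (d history now [(5, 78), (9, 82), (16, 49), (20, 21), (21, 42)])
v22: WRITE c=70  (c history now [(3, 23), (6, 83), (7, 9), (11, 88), (17, 23), (22, 70)])
v23: WRITE d=40  (d history now [(5, 78), (9, 82), (16, 49), (20, 21), (21, 42), (23, 40)])
READ c @v13: history=[(3, 23), (6, 83), (7, 9), (11, 88), (17, 23), (22, 70)] -> pick v11 -> 88
Read results in order: ['NONE', 'NONE', 'NONE', '83', '88']
NONE count = 3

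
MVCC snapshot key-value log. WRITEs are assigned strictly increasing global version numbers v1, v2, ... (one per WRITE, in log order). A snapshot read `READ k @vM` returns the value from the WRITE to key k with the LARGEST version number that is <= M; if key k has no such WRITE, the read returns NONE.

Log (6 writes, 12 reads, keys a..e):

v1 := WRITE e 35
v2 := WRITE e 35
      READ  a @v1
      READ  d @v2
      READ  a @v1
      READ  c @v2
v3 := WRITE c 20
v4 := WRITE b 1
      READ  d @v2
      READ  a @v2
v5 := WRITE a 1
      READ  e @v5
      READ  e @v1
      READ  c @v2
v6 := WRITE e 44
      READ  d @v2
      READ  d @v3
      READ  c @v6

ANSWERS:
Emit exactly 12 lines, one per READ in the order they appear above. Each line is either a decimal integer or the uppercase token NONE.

Answer: NONE
NONE
NONE
NONE
NONE
NONE
35
35
NONE
NONE
NONE
20

Derivation:
v1: WRITE e=35  (e history now [(1, 35)])
v2: WRITE e=35  (e history now [(1, 35), (2, 35)])
READ a @v1: history=[] -> no version <= 1 -> NONE
READ d @v2: history=[] -> no version <= 2 -> NONE
READ a @v1: history=[] -> no version <= 1 -> NONE
READ c @v2: history=[] -> no version <= 2 -> NONE
v3: WRITE c=20  (c history now [(3, 20)])
v4: WRITE b=1  (b history now [(4, 1)])
READ d @v2: history=[] -> no version <= 2 -> NONE
READ a @v2: history=[] -> no version <= 2 -> NONE
v5: WRITE a=1  (a history now [(5, 1)])
READ e @v5: history=[(1, 35), (2, 35)] -> pick v2 -> 35
READ e @v1: history=[(1, 35), (2, 35)] -> pick v1 -> 35
READ c @v2: history=[(3, 20)] -> no version <= 2 -> NONE
v6: WRITE e=44  (e history now [(1, 35), (2, 35), (6, 44)])
READ d @v2: history=[] -> no version <= 2 -> NONE
READ d @v3: history=[] -> no version <= 3 -> NONE
READ c @v6: history=[(3, 20)] -> pick v3 -> 20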